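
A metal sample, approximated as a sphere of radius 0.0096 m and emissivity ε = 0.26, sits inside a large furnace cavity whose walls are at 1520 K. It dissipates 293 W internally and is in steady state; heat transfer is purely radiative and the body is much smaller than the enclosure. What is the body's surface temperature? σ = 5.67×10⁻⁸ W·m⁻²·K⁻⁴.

T ≈ 2180 K

For a small grey body in a large enclosure, net radiated power = εσA(T⁴ − T_w⁴).
Steady state: P = εσA(T⁴ − T_w⁴) with A = 4πr² = 0.001158 m².
T⁴ = P/(εσA) + T_w⁴ = 293/(0.26·5.67×10⁻⁸·0.001158) + (1520)⁴
    = 1.716×10¹³ + 5.338×10¹² = 2.250×10¹³ K⁴.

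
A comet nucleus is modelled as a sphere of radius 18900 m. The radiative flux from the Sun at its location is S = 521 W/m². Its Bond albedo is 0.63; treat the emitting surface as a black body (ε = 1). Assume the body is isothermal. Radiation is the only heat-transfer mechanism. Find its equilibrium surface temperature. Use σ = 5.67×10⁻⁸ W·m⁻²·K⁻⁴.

T ≈ 171 K

At equilibrium, absorbed power = emitted power.
Absorbing cross-section = πr² = 1.122×10⁹ m²; emitting surface = 4πr² = 4.489×10⁹ m² (ratio 4).
(1−a)S·A_cross = εσ·A_surf·T⁴  ⇒  T⁴ = (1−a)S/(4σ).
T⁴ = 0.370·521/(4·5.67×10⁻⁸) = 8.500×10⁸ K⁴.
T = (8.500×10⁸)^(1/4).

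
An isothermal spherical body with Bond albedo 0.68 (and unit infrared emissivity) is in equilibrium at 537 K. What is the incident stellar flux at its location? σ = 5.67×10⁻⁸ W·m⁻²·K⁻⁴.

(1−a)S·πr² = σ·4πr²·T⁴ ⇒ S = 4σT⁴/(1−a).
S = 4·5.67×10⁻⁸·8.316×10¹⁰/0.320.

S ≈ 58900 W/m²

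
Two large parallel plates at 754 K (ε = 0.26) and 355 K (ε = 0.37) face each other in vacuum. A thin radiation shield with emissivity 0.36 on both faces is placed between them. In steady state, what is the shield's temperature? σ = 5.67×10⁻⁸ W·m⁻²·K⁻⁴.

T_s ≈ 625 K

In steady state the net flux on the hot side equals that on the cold side.
σ(T₁⁴−T_s⁴)/D₁ = σ(T_s⁴−T₂⁴)/D₂, with D₁ = 1/ε₁+1/ε_s−1 = 5.624, D₂ = 1/ε_s+1/ε₂−1 = 4.480.
Solve for T_s⁴: T_s⁴ = (D₂·T₁⁴ + D₁·T₂⁴)/(D₁+D₂) = 1.522×10¹¹ K⁴.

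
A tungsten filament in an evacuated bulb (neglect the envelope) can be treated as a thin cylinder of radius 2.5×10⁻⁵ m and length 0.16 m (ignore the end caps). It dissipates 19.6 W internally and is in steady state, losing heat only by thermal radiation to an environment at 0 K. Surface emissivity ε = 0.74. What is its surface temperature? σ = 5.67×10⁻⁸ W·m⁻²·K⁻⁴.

Steady state: internal power = radiated power, P = εσA T⁴.
Radiating area A = 2πrL = 2.513×10⁻⁵ m².
T⁴ = P/(εσA) = 19.6/(0.74·5.67×10⁻⁸·2.513×10⁻⁵) = 1.859×10¹³ K⁴.
T = (1.859×10¹³)^(1/4).

T ≈ 2080 K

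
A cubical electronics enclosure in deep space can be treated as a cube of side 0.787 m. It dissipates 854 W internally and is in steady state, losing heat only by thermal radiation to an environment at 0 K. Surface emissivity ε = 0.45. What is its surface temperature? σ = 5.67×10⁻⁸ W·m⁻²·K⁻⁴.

Steady state: internal power = radiated power, P = εσA T⁴.
Radiating area A = 6L² = 3.716 m².
T⁴ = P/(εσA) = 854/(0.45·5.67×10⁻⁸·3.716) = 9.007×10⁹ K⁴.
T = (9.007×10⁹)^(1/4).

T ≈ 308 K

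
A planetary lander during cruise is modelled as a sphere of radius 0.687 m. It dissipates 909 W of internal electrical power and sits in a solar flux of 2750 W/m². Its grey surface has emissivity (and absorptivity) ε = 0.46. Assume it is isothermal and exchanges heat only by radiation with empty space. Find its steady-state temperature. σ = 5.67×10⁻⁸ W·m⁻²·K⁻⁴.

T ≈ 366 K

At steady state, absorbed solar power + internal power = radiated power.
Absorbed: α·S·A_cross = 0.46·2750·1.483 = 1876 W (cross-section πr²).
Total input = 1876 + 909 = 2785 W.
Radiated: εσ·A_surf·T⁴ with A_surf = 4πr² = 5.931 m².
T⁴ = 2785/(0.46·5.67×10⁻⁸·5.931) = 1.800×10¹⁰ K⁴.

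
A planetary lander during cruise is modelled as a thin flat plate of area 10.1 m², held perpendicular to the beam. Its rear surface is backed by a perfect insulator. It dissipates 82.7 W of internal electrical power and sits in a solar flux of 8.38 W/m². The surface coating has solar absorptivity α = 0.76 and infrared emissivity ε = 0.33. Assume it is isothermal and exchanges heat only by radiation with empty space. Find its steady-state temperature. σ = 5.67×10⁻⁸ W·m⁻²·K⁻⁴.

At steady state, absorbed solar power + internal power = radiated power.
Absorbed: α·S·A_cross = 0.76·8.38·10.10 = 64.32 W (cross-section A).
Total input = 64.32 + 82.7 = 147.0 W.
Radiated: εσ·A_surf·T⁴ with A_surf = A = 10.10 m².
T⁴ = 147.0/(0.33·5.67×10⁻⁸·10.10) = 7.780×10⁸ K⁴.

T ≈ 167 K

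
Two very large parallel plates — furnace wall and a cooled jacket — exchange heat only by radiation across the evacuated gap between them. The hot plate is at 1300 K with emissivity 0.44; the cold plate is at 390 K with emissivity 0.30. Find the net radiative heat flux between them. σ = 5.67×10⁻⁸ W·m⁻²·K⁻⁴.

q ≈ 34900 W/m²

For two infinite grey parallel plates, q = σ(T₁⁴ − T₂⁴)/(1/ε₁ + 1/ε₂ − 1).
T₁⁴ − T₂⁴ = 2.856×10¹² − 2.313×10¹⁰ = 2.833×10¹² K⁴.
1/ε₁ + 1/ε₂ − 1 = 2.273 + 3.333 − 1 = 4.606.
q = 5.67×10⁻⁸ × 2.833×10¹² / 4.606.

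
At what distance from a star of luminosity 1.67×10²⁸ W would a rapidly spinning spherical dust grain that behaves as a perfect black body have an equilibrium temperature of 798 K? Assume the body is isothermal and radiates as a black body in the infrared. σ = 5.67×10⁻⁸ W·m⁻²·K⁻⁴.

For an isothermal black-emitting sphere, (1−a)S·πr² = σ·4πr²·T⁴ ⇒ S = 4σT⁴/(1−a).
S = 4·5.67×10⁻⁸·(798)⁴/1.00 = 91970 W/m².
Flux falls as S = L/(4πd²), so d = √(L/(4πS)) = √(1.67×10²⁸/(4π·91970)).

d ≈ 1.20×10¹¹ m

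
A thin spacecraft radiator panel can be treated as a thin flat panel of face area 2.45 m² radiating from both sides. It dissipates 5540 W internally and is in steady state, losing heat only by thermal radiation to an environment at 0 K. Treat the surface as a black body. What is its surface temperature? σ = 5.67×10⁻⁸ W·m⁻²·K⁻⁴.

Steady state: internal power = radiated power, P = εσA T⁴.
Radiating area A = 2·2.45 = 4.900 m².
T⁴ = P/(εσA) = 5540/(1.0·5.67×10⁻⁸·4.900) = 1.994×10¹⁰ K⁴.
T = (1.994×10¹⁰)^(1/4).

T ≈ 376 K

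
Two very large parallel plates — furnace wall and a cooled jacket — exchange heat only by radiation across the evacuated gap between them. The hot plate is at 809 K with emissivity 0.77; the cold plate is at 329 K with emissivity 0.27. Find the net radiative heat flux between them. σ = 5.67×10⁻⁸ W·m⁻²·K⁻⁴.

q ≈ 5900 W/m²

For two infinite grey parallel plates, q = σ(T₁⁴ − T₂⁴)/(1/ε₁ + 1/ε₂ − 1).
T₁⁴ − T₂⁴ = 4.283×10¹¹ − 1.172×10¹⁰ = 4.166×10¹¹ K⁴.
1/ε₁ + 1/ε₂ − 1 = 1.299 + 3.704 − 1 = 4.002.
q = 5.67×10⁻⁸ × 4.166×10¹¹ / 4.002.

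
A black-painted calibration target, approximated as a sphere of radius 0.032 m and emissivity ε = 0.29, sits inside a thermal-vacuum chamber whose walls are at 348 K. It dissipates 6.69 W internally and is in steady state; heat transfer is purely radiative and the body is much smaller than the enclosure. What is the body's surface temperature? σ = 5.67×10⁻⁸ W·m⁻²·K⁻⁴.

T ≈ 464 K

For a small grey body in a large enclosure, net radiated power = εσA(T⁴ − T_w⁴).
Steady state: P = εσA(T⁴ − T_w⁴) with A = 4πr² = 0.01287 m².
T⁴ = P/(εσA) + T_w⁴ = 6.69/(0.29·5.67×10⁻⁸·0.01287) + (348)⁴
    = 3.162×10¹⁰ + 1.467×10¹⁰ = 4.628×10¹⁰ K⁴.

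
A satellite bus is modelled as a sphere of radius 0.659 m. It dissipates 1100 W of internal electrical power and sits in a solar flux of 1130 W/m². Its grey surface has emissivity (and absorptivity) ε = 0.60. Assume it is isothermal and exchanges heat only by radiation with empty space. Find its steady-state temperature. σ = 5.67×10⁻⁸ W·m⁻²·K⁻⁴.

T ≈ 323 K

At steady state, absorbed solar power + internal power = radiated power.
Absorbed: α·S·A_cross = 0.60·1130·1.364 = 925.0 W (cross-section πr²).
Total input = 925.0 + 1100 = 2025 W.
Radiated: εσ·A_surf·T⁴ with A_surf = 4πr² = 5.457 m².
T⁴ = 2025/(0.60·5.67×10⁻⁸·5.457) = 1.091×10¹⁰ K⁴.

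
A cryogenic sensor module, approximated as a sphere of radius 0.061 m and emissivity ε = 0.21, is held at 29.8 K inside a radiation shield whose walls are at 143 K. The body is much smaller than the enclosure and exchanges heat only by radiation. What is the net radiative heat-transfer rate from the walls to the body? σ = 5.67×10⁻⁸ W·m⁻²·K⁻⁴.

P_net ≈ 0.232 W

For a small grey body in a large enclosure: P_net = εσA(T_body⁴ − T_wall⁴).
A = 4πr² = 0.04676 m²; T_body⁴ − T_wall⁴ = 7.886×10⁵ − 4.182×10⁸ = -4.174×10⁸ K⁴.
|P_net| = 0.21·5.67×10⁻⁸·0.04676·4.174×10⁸.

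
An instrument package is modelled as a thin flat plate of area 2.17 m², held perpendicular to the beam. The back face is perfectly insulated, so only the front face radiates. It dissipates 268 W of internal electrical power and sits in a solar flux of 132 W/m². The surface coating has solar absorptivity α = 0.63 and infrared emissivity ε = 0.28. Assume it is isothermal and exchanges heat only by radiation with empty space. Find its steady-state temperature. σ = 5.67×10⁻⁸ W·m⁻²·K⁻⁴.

At steady state, absorbed solar power + internal power = radiated power.
Absorbed: α·S·A_cross = 0.63·132·2.170 = 180.5 W (cross-section A).
Total input = 180.5 + 268 = 448.5 W.
Radiated: εσ·A_surf·T⁴ with A_surf = A = 2.170 m².
T⁴ = 448.5/(0.28·5.67×10⁻⁸·2.170) = 1.302×10¹⁰ K⁴.

T ≈ 338 K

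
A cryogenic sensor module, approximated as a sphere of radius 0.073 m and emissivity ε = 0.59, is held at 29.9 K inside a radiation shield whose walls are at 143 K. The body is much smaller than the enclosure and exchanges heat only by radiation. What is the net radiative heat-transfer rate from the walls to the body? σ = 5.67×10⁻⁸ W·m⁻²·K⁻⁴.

For a small grey body in a large enclosure: P_net = εσA(T_body⁴ − T_wall⁴).
A = 4πr² = 0.06697 m²; T_body⁴ − T_wall⁴ = 7.993×10⁵ − 4.182×10⁸ = -4.174×10⁸ K⁴.
|P_net| = 0.59·5.67×10⁻⁸·0.06697·4.174×10⁸.

P_net ≈ 0.935 W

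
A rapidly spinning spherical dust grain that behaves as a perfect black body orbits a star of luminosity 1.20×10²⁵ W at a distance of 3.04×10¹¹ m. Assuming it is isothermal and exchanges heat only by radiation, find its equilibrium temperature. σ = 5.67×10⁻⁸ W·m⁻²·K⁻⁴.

T ≈ 82.2 K

First find the stellar flux at distance d: S = L/(4πd²) = 1.20×10²⁵/(4π·(3.04×10¹¹)²) = 10.33 W/m².
For an isothermal sphere, absorbed (1−a)S·πr² = emitted σ·4πr²·T⁴, so T⁴ = (1−a)S/(4σ).
T⁴ = 1.00·10.33/(4·5.67×10⁻⁸) = 4.556×10⁷ K⁴.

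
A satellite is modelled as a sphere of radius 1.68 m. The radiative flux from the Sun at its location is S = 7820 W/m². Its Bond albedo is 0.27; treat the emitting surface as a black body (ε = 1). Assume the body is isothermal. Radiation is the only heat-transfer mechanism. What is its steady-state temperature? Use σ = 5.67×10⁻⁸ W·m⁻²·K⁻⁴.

T ≈ 398 K

At equilibrium, absorbed power = emitted power.
Absorbing cross-section = πr² = 8.867 m²; emitting surface = 4πr² = 35.47 m² (ratio 4).
(1−a)S·A_cross = εσ·A_surf·T⁴  ⇒  T⁴ = (1−a)S/(4σ).
T⁴ = 0.730·7820/(4·5.67×10⁻⁸) = 2.517×10¹⁰ K⁴.
T = (2.517×10¹⁰)^(1/4).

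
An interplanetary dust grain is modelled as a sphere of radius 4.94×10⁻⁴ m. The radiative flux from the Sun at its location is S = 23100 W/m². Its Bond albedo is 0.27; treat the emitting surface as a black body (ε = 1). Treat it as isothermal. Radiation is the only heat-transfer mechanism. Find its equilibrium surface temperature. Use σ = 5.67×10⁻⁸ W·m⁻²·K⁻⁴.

At equilibrium, absorbed power = emitted power.
Absorbing cross-section = πr² = 7.667×10⁻⁷ m²; emitting surface = 4πr² = 3.067×10⁻⁶ m² (ratio 4).
(1−a)S·A_cross = εσ·A_surf·T⁴  ⇒  T⁴ = (1−a)S/(4σ).
T⁴ = 0.730·23100/(4·5.67×10⁻⁸) = 7.435×10¹⁰ K⁴.
T = (7.435×10¹⁰)^(1/4).

T ≈ 522 K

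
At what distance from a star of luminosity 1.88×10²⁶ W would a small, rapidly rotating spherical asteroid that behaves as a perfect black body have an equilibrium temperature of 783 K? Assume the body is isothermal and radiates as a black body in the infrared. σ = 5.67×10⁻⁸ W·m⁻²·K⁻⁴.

d ≈ 1.32×10¹⁰ m

For an isothermal black-emitting sphere, (1−a)S·πr² = σ·4πr²·T⁴ ⇒ S = 4σT⁴/(1−a).
S = 4·5.67×10⁻⁸·(783)⁴/1.00 = 85250 W/m².
Flux falls as S = L/(4πd²), so d = √(L/(4πS)) = √(1.88×10²⁶/(4π·85250)).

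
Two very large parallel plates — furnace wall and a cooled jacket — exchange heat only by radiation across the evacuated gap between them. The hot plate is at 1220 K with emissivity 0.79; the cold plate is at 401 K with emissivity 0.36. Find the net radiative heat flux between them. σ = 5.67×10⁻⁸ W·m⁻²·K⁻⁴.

For two infinite grey parallel plates, q = σ(T₁⁴ − T₂⁴)/(1/ε₁ + 1/ε₂ − 1).
T₁⁴ − T₂⁴ = 2.215×10¹² − 2.586×10¹⁰ = 2.189×10¹² K⁴.
1/ε₁ + 1/ε₂ − 1 = 1.266 + 2.778 − 1 = 3.044.
q = 5.67×10⁻⁸ × 2.189×10¹² / 3.044.

q ≈ 40800 W/m²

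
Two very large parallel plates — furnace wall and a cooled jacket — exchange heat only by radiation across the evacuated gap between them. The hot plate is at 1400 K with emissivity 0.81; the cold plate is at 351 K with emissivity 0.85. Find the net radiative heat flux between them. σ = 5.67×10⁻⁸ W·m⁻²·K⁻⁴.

q ≈ 1.54×10⁵ W/m²

For two infinite grey parallel plates, q = σ(T₁⁴ − T₂⁴)/(1/ε₁ + 1/ε₂ − 1).
T₁⁴ − T₂⁴ = 3.842×10¹² − 1.518×10¹⁰ = 3.826×10¹² K⁴.
1/ε₁ + 1/ε₂ − 1 = 1.235 + 1.176 − 1 = 1.411.
q = 5.67×10⁻⁸ × 3.826×10¹² / 1.411.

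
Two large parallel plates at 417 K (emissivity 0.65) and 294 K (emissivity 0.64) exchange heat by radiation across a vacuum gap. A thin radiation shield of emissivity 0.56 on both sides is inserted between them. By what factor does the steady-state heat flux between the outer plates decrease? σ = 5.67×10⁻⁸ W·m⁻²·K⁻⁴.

Without shield: q₀ = σΔ(T⁴)/(1/ε₁+1/ε₂−1) with denominator 2.101.
With shield the two gaps are in series; the resistances add: (1/ε₁+1/ε_s−1)+(1/ε_s+1/ε₂−1) = 2.324+2.348 = 4.672.
Heat-flux ratio q₀/q = 4.672/2.101.

factor ≈ 2.22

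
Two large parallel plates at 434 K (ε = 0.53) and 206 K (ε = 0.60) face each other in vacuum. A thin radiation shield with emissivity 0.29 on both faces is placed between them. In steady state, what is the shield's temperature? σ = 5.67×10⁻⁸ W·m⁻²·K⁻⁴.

T_s ≈ 367 K

In steady state the net flux on the hot side equals that on the cold side.
σ(T₁⁴−T_s⁴)/D₁ = σ(T_s⁴−T₂⁴)/D₂, with D₁ = 1/ε₁+1/ε_s−1 = 4.335, D₂ = 1/ε_s+1/ε₂−1 = 4.115.
Solve for T_s⁴: T_s⁴ = (D₂·T₁⁴ + D₁·T₂⁴)/(D₁+D₂) = 1.820×10¹⁰ K⁴.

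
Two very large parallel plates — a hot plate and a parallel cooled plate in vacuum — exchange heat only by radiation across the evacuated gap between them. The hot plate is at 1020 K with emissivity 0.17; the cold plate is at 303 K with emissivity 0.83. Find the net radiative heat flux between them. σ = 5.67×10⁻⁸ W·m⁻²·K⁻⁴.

q ≈ 10000 W/m²

For two infinite grey parallel plates, q = σ(T₁⁴ − T₂⁴)/(1/ε₁ + 1/ε₂ − 1).
T₁⁴ − T₂⁴ = 1.082×10¹² − 8.429×10⁹ = 1.074×10¹² K⁴.
1/ε₁ + 1/ε₂ − 1 = 5.882 + 1.205 − 1 = 6.087.
q = 5.67×10⁻⁸ × 1.074×10¹² / 6.087.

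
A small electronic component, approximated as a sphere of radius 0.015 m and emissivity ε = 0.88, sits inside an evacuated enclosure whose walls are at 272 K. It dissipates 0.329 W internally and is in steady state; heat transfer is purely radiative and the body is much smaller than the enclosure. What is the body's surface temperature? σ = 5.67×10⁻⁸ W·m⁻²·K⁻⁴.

For a small grey body in a large enclosure, net radiated power = εσA(T⁴ − T_w⁴).
Steady state: P = εσA(T⁴ − T_w⁴) with A = 4πr² = 0.002827 m².
T⁴ = P/(εσA) + T_w⁴ = 0.329/(0.88·5.67×10⁻⁸·0.002827) + (272)⁴
    = 2.332×10⁹ + 5.474×10⁹ = 7.806×10⁹ K⁴.

T ≈ 297 K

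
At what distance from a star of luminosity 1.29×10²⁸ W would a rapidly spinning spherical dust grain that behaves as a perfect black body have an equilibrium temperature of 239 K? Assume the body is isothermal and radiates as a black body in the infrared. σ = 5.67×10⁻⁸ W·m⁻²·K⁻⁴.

For an isothermal black-emitting sphere, (1−a)S·πr² = σ·4πr²·T⁴ ⇒ S = 4σT⁴/(1−a).
S = 4·5.67×10⁻⁸·(239)⁴/1.00 = 740.0 W/m².
Flux falls as S = L/(4πd²), so d = √(L/(4πS)) = √(1.29×10²⁸/(4π·740.0)).

d ≈ 1.18×10¹² m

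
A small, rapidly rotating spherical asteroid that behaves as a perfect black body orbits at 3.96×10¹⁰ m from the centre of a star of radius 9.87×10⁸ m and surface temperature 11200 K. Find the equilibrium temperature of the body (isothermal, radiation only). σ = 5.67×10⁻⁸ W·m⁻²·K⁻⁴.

T ≈ 1250 K

The star's surface emits σT_*⁴; at distance d the flux is S = σT_*⁴(R_*/d)².
S = 5.67×10⁻⁸·(11200)⁴·(9.87×10⁸/3.96×10¹⁰)² = 5.542×10⁵ W/m².
For an isothermal sphere T⁴ = (1−a)S/(4σ) = 2.444×10¹² K⁴.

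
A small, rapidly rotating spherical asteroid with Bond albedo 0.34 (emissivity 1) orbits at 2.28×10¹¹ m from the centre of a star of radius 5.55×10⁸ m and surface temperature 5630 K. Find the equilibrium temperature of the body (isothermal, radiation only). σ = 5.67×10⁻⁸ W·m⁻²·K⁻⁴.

The star's surface emits σT_*⁴; at distance d the flux is S = σT_*⁴(R_*/d)².
S = 5.67×10⁻⁸·(5630)⁴·(5.55×10⁸/2.28×10¹¹)² = 337.5 W/m².
For an isothermal sphere T⁴ = (1−a)S/(4σ) = 9.823×10⁸ K⁴.

T ≈ 177 K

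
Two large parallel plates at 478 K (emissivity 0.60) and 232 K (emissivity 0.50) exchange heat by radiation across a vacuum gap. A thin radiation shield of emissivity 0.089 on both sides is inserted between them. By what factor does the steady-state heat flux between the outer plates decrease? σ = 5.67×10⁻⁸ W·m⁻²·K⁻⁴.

factor ≈ 9.05

Without shield: q₀ = σΔ(T⁴)/(1/ε₁+1/ε₂−1) with denominator 2.667.
With shield the two gaps are in series; the resistances add: (1/ε₁+1/ε_s−1)+(1/ε_s+1/ε₂−1) = 11.90+12.24 = 24.14.
Heat-flux ratio q₀/q = 24.14/2.667.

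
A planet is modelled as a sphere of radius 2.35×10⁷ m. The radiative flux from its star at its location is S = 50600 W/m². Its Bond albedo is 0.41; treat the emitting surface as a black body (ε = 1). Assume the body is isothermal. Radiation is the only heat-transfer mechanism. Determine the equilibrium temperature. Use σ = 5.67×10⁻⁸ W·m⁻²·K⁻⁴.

At equilibrium, absorbed power = emitted power.
Absorbing cross-section = πr² = 1.735×10¹⁵ m²; emitting surface = 4πr² = 6.940×10¹⁵ m² (ratio 4).
(1−a)S·A_cross = εσ·A_surf·T⁴  ⇒  T⁴ = (1−a)S/(4σ).
T⁴ = 0.590·50600/(4·5.67×10⁻⁸) = 1.316×10¹¹ K⁴.
T = (1.316×10¹¹)^(1/4).

T ≈ 602 K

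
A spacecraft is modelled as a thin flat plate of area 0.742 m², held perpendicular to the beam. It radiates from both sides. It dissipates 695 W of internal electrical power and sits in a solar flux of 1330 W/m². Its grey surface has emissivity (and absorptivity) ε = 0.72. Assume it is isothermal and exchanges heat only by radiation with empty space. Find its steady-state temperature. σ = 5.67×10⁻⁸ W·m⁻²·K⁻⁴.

At steady state, absorbed solar power + internal power = radiated power.
Absorbed: α·S·A_cross = 0.72·1330·0.7420 = 710.5 W (cross-section A).
Total input = 710.5 + 695 = 1406 W.
Radiated: εσ·A_surf·T⁴ with A_surf = 2A = 1.484 m².
T⁴ = 1406/(0.72·5.67×10⁻⁸·1.484) = 2.320×10¹⁰ K⁴.

T ≈ 390 K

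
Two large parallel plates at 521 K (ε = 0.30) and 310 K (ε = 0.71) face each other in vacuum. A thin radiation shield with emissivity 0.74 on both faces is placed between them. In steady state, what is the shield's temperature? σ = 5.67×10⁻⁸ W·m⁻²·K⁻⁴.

T_s ≈ 416 K

In steady state the net flux on the hot side equals that on the cold side.
σ(T₁⁴−T_s⁴)/D₁ = σ(T_s⁴−T₂⁴)/D₂, with D₁ = 1/ε₁+1/ε_s−1 = 3.685, D₂ = 1/ε_s+1/ε₂−1 = 1.760.
Solve for T_s⁴: T_s⁴ = (D₂·T₁⁴ + D₁·T₂⁴)/(D₁+D₂) = 3.007×10¹⁰ K⁴.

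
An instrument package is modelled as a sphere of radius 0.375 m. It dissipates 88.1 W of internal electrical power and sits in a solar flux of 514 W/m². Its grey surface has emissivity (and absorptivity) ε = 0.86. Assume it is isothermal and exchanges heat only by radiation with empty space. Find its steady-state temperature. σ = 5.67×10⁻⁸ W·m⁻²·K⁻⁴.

At steady state, absorbed solar power + internal power = radiated power.
Absorbed: α·S·A_cross = 0.86·514·0.4418 = 195.3 W (cross-section πr²).
Total input = 195.3 + 88.1 = 283.4 W.
Radiated: εσ·A_surf·T⁴ with A_surf = 4πr² = 1.767 m².
T⁴ = 283.4/(0.86·5.67×10⁻⁸·1.767) = 3.289×10⁹ K⁴.

T ≈ 239 K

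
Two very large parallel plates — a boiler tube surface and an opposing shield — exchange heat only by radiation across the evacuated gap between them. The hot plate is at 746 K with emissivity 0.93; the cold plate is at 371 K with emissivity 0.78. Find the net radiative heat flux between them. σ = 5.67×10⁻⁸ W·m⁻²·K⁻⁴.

q ≈ 12100 W/m²

For two infinite grey parallel plates, q = σ(T₁⁴ − T₂⁴)/(1/ε₁ + 1/ε₂ − 1).
T₁⁴ − T₂⁴ = 3.097×10¹¹ − 1.895×10¹⁰ = 2.908×10¹¹ K⁴.
1/ε₁ + 1/ε₂ − 1 = 1.075 + 1.282 − 1 = 1.357.
q = 5.67×10⁻⁸ × 2.908×10¹¹ / 1.357.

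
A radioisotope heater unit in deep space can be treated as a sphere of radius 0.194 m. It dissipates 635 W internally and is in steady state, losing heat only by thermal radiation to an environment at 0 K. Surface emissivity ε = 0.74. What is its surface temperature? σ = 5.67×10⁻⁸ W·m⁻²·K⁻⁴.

T ≈ 423 K

Steady state: internal power = radiated power, P = εσA T⁴.
Radiating area A = 4πr² = 0.4729 m².
T⁴ = P/(εσA) = 635/(0.74·5.67×10⁻⁸·0.4729) = 3.200×10¹⁰ K⁴.
T = (3.200×10¹⁰)^(1/4).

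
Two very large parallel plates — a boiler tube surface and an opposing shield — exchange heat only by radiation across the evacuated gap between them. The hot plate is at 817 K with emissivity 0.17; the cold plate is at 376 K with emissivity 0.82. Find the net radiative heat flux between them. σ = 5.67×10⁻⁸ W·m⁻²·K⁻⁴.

q ≈ 3950 W/m²

For two infinite grey parallel plates, q = σ(T₁⁴ − T₂⁴)/(1/ε₁ + 1/ε₂ − 1).
T₁⁴ − T₂⁴ = 4.455×10¹¹ − 1.999×10¹⁰ = 4.256×10¹¹ K⁴.
1/ε₁ + 1/ε₂ − 1 = 5.882 + 1.220 − 1 = 6.102.
q = 5.67×10⁻⁸ × 4.256×10¹¹ / 6.102.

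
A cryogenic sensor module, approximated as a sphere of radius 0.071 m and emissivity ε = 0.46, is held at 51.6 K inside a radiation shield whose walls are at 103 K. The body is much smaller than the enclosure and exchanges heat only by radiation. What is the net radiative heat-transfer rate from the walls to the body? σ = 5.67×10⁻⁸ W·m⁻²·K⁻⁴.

P_net ≈ 0.174 W

For a small grey body in a large enclosure: P_net = εσA(T_body⁴ − T_wall⁴).
A = 4πr² = 0.06335 m²; T_body⁴ − T_wall⁴ = 7.089×10⁶ − 1.126×10⁸ = -1.055×10⁸ K⁴.
|P_net| = 0.46·5.67×10⁻⁸·0.06335·1.055×10⁸.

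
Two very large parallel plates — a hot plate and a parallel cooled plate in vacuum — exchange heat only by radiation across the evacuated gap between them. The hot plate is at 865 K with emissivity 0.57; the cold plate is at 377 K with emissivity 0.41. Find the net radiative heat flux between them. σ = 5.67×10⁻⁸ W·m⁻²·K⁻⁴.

For two infinite grey parallel plates, q = σ(T₁⁴ − T₂⁴)/(1/ε₁ + 1/ε₂ − 1).
T₁⁴ − T₂⁴ = 5.598×10¹¹ − 2.020×10¹⁰ = 5.396×10¹¹ K⁴.
1/ε₁ + 1/ε₂ − 1 = 1.754 + 2.439 − 1 = 3.193.
q = 5.67×10⁻⁸ × 5.396×10¹¹ / 3.193.

q ≈ 9580 W/m²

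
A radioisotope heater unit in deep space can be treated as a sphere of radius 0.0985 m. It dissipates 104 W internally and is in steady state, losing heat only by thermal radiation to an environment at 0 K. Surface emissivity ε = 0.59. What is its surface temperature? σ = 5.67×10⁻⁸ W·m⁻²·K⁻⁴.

Steady state: internal power = radiated power, P = εσA T⁴.
Radiating area A = 4πr² = 0.1219 m².
T⁴ = P/(εσA) = 104/(0.59·5.67×10⁻⁸·0.1219) = 2.550×10¹⁰ K⁴.
T = (2.550×10¹⁰)^(1/4).

T ≈ 400 K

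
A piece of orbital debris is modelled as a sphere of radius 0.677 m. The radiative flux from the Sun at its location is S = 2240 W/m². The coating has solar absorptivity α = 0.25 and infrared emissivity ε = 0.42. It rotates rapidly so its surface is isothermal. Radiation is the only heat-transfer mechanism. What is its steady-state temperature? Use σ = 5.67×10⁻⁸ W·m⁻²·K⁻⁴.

T ≈ 277 K

At equilibrium, absorbed power = emitted power.
Absorbing cross-section = πr² = 1.440 m²; emitting surface = 4πr² = 5.760 m² (ratio 4).
αS·A_cross = εσ·A_surf·T⁴  ⇒  T⁴ = αS/(ε·4σ).
T⁴ = 0.250·2240/(0.42·4·5.67×10⁻⁸) = 5.879×10⁹ K⁴.
T = (5.879×10⁹)^(1/4).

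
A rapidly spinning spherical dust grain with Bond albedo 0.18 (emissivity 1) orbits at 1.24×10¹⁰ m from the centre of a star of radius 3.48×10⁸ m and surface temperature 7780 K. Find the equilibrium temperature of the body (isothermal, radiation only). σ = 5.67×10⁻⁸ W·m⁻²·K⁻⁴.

The star's surface emits σT_*⁴; at distance d the flux is S = σT_*⁴(R_*/d)².
S = 5.67×10⁻⁸·(7780)⁴·(3.48×10⁸/1.24×10¹⁰)² = 1.636×10⁵ W/m².
For an isothermal sphere T⁴ = (1−a)S/(4σ) = 5.915×10¹¹ K⁴.

T ≈ 877 K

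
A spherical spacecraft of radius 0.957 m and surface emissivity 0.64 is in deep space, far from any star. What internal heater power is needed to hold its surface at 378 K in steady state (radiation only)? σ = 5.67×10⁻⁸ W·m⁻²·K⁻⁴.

P = εσ·4πr²·T⁴.
4πr² = 11.51 m²; T⁴ = 2.042×10¹⁰ K⁴.
P = 0.64·5.67×10⁻⁸·11.51·2.042×10¹⁰.

P ≈ 8530 W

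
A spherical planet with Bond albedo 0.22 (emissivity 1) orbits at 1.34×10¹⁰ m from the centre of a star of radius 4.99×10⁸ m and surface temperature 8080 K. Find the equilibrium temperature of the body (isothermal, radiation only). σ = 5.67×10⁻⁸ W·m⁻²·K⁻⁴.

T ≈ 1040 K

The star's surface emits σT_*⁴; at distance d the flux is S = σT_*⁴(R_*/d)².
S = 5.67×10⁻⁸·(8080)⁴·(4.99×10⁸/1.34×10¹⁰)² = 3.351×10⁵ W/m².
For an isothermal sphere T⁴ = (1−a)S/(4σ) = 1.153×10¹² K⁴.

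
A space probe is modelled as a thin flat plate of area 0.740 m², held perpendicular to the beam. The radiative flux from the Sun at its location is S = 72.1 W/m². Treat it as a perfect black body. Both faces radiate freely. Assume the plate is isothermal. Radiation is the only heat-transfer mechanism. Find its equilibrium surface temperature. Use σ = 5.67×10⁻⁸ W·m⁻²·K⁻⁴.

T ≈ 159 K

At equilibrium, absorbed power = emitted power.
Absorbing cross-section = A = 0.7400 m²; emitting surface = 2A = 1.480 m² (ratio 2).
S·A_cross = εσ·A_surf·T⁴  ⇒  T⁴ = S/(2σ).
T⁴ = 1.00·72.1/(2·5.67×10⁻⁸) = 6.358×10⁸ K⁴.
T = (6.358×10⁸)^(1/4).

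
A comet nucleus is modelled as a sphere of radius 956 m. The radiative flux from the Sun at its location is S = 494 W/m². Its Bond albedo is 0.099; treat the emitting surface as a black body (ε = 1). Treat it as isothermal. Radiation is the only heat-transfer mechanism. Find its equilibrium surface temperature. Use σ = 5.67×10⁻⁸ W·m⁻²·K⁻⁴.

T ≈ 210 K

At equilibrium, absorbed power = emitted power.
Absorbing cross-section = πr² = 2.871×10⁶ m²; emitting surface = 4πr² = 1.148×10⁷ m² (ratio 4).
(1−a)S·A_cross = εσ·A_surf·T⁴  ⇒  T⁴ = (1−a)S/(4σ).
T⁴ = 0.901·494/(4·5.67×10⁻⁸) = 1.962×10⁹ K⁴.
T = (1.962×10⁹)^(1/4).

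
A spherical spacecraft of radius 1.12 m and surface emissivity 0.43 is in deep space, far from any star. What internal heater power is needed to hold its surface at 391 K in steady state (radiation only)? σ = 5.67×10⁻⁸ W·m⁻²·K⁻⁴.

P = εσ·4πr²·T⁴.
4πr² = 15.76 m²; T⁴ = 2.337×10¹⁰ K⁴.
P = 0.43·5.67×10⁻⁸·15.76·2.337×10¹⁰.

P ≈ 8980 W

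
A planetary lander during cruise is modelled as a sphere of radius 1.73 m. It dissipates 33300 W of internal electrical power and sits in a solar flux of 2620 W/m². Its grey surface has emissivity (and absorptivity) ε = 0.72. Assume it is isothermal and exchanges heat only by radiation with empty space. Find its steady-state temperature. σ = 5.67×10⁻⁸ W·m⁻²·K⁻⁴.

T ≈ 427 K

At steady state, absorbed solar power + internal power = radiated power.
Absorbed: α·S·A_cross = 0.72·2620·9.402 = 17740 W (cross-section πr²).
Total input = 17740 + 33300 = 51040 W.
Radiated: εσ·A_surf·T⁴ with A_surf = 4πr² = 37.61 m².
T⁴ = 51040/(0.72·5.67×10⁻⁸·37.61) = 3.324×10¹⁰ K⁴.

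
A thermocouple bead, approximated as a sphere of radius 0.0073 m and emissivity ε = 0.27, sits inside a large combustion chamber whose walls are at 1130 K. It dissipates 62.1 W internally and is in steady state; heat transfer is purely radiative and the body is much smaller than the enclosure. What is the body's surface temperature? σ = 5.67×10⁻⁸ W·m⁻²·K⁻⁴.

For a small grey body in a large enclosure, net radiated power = εσA(T⁴ − T_w⁴).
Steady state: P = εσA(T⁴ − T_w⁴) with A = 4πr² = 6.697×10⁻⁴ m².
T⁴ = P/(εσA) + T_w⁴ = 62.1/(0.27·5.67×10⁻⁸·6.697×10⁻⁴) + (1130)⁴
    = 6.057×10¹² + 1.630×10¹² = 7.688×10¹² K⁴.

T ≈ 1670 K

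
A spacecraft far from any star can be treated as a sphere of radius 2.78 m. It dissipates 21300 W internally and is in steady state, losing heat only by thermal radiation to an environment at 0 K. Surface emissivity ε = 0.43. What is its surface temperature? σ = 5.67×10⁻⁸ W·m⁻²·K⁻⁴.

Steady state: internal power = radiated power, P = εσA T⁴.
Radiating area A = 4πr² = 97.12 m².
T⁴ = P/(εσA) = 21300/(0.43·5.67×10⁻⁸·97.12) = 8.996×10⁹ K⁴.
T = (8.996×10⁹)^(1/4).

T ≈ 308 K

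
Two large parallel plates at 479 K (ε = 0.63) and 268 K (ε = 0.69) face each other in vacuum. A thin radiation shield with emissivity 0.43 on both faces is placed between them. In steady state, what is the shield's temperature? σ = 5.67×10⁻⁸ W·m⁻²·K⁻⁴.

In steady state the net flux on the hot side equals that on the cold side.
σ(T₁⁴−T_s⁴)/D₁ = σ(T_s⁴−T₂⁴)/D₂, with D₁ = 1/ε₁+1/ε_s−1 = 2.913, D₂ = 1/ε_s+1/ε₂−1 = 2.775.
Solve for T_s⁴: T_s⁴ = (D₂·T₁⁴ + D₁·T₂⁴)/(D₁+D₂) = 2.832×10¹⁰ K⁴.

T_s ≈ 410 K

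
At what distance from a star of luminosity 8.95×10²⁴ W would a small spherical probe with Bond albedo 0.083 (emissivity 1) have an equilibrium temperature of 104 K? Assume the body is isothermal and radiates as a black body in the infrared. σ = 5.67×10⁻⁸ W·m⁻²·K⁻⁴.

For an isothermal black-emitting sphere, (1−a)S·πr² = σ·4πr²·T⁴ ⇒ S = 4σT⁴/(1−a).
S = 4·5.67×10⁻⁸·(104)⁴/0.917 = 28.93 W/m².
Flux falls as S = L/(4πd²), so d = √(L/(4πS)) = √(8.95×10²⁴/(4π·28.93)).

d ≈ 1.57×10¹¹ m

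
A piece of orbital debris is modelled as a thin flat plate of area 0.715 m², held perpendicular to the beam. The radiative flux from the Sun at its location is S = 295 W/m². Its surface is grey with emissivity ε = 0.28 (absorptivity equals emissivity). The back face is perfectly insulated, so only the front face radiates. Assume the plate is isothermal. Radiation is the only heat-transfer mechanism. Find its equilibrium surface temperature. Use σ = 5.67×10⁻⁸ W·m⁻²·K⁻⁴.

T ≈ 269 K

At equilibrium, absorbed power = emitted power.
Absorbing cross-section = A = 0.7150 m²; emitting surface = A = 0.7150 m² (ratio 1).
εS·A_cross = εσ·A_surf·T⁴  ⇒  T⁴ = S/(1σ)   (ε cancels).
T⁴ = 295/(1·5.67×10⁻⁸) = 5.203×10⁹ K⁴.
T = (5.203×10⁹)^(1/4).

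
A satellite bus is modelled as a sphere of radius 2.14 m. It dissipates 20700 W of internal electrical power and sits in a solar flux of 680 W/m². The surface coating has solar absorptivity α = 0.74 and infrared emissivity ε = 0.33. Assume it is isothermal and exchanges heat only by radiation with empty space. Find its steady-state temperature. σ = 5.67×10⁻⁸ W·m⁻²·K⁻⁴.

At steady state, absorbed solar power + internal power = radiated power.
Absorbed: α·S·A_cross = 0.74·680·14.39 = 7240 W (cross-section πr²).
Total input = 7240 + 20700 = 27940 W.
Radiated: εσ·A_surf·T⁴ with A_surf = 4πr² = 57.55 m².
T⁴ = 27940/(0.33·5.67×10⁻⁸·57.55) = 2.595×10¹⁰ K⁴.

T ≈ 401 K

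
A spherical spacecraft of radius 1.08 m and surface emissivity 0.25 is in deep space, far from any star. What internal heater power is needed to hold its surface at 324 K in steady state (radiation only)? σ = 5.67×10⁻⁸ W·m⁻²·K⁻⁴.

P ≈ 2290 W

P = εσ·4πr²·T⁴.
4πr² = 14.66 m²; T⁴ = 1.102×10¹⁰ K⁴.
P = 0.25·5.67×10⁻⁸·14.66·1.102×10¹⁰.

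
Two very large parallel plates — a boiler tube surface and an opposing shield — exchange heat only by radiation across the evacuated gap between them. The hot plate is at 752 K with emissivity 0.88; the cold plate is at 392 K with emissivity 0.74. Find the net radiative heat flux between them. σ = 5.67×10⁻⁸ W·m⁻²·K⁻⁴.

For two infinite grey parallel plates, q = σ(T₁⁴ − T₂⁴)/(1/ε₁ + 1/ε₂ − 1).
T₁⁴ − T₂⁴ = 3.198×10¹¹ − 2.361×10¹⁰ = 2.962×10¹¹ K⁴.
1/ε₁ + 1/ε₂ − 1 = 1.136 + 1.351 − 1 = 1.488.
q = 5.67×10⁻⁸ × 2.962×10¹¹ / 1.488.

q ≈ 11300 W/m²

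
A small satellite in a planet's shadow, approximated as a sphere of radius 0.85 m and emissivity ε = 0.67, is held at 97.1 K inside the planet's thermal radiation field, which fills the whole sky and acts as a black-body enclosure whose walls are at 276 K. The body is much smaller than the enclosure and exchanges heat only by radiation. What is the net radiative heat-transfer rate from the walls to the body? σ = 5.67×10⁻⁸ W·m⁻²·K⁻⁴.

P_net ≈ 1970 W

For a small grey body in a large enclosure: P_net = εσA(T_body⁴ − T_wall⁴).
A = 4πr² = 9.079 m²; T_body⁴ − T_wall⁴ = 8.889×10⁷ − 5.803×10⁹ = -5.714×10⁹ K⁴.
|P_net| = 0.67·5.67×10⁻⁸·9.079·5.714×10⁹.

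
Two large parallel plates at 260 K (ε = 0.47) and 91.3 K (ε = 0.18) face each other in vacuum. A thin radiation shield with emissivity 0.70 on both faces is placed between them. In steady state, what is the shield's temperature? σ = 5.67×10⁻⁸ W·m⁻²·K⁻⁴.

T_s ≈ 238 K

In steady state the net flux on the hot side equals that on the cold side.
σ(T₁⁴−T_s⁴)/D₁ = σ(T_s⁴−T₂⁴)/D₂, with D₁ = 1/ε₁+1/ε_s−1 = 2.556, D₂ = 1/ε_s+1/ε₂−1 = 5.984.
Solve for T_s⁴: T_s⁴ = (D₂·T₁⁴ + D₁·T₂⁴)/(D₁+D₂) = 3.223×10⁹ K⁴.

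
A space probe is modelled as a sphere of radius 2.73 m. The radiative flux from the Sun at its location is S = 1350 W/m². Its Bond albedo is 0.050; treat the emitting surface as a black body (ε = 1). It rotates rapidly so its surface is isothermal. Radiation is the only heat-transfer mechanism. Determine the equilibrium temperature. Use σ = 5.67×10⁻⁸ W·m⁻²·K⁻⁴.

At equilibrium, absorbed power = emitted power.
Absorbing cross-section = πr² = 23.41 m²; emitting surface = 4πr² = 93.66 m² (ratio 4).
(1−a)S·A_cross = εσ·A_surf·T⁴  ⇒  T⁴ = (1−a)S/(4σ).
T⁴ = 0.950·1350/(4·5.67×10⁻⁸) = 5.655×10⁹ K⁴.
T = (5.655×10⁹)^(1/4).

T ≈ 274 K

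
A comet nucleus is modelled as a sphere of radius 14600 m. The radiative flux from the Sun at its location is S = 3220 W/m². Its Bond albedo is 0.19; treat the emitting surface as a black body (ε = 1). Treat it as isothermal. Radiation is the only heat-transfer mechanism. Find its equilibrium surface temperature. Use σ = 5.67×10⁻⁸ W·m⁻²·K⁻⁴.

T ≈ 327 K

At equilibrium, absorbed power = emitted power.
Absorbing cross-section = πr² = 6.697×10⁸ m²; emitting surface = 4πr² = 2.679×10⁹ m² (ratio 4).
(1−a)S·A_cross = εσ·A_surf·T⁴  ⇒  T⁴ = (1−a)S/(4σ).
T⁴ = 0.810·3220/(4·5.67×10⁻⁸) = 1.150×10¹⁰ K⁴.
T = (1.150×10¹⁰)^(1/4).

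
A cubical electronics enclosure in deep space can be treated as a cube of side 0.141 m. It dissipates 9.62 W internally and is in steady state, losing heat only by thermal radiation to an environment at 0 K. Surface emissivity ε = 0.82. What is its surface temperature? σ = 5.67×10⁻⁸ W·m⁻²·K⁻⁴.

T ≈ 204 K

Steady state: internal power = radiated power, P = εσA T⁴.
Radiating area A = 6L² = 0.1193 m².
T⁴ = P/(εσA) = 9.62/(0.82·5.67×10⁻⁸·0.1193) = 1.735×10⁹ K⁴.
T = (1.735×10⁹)^(1/4).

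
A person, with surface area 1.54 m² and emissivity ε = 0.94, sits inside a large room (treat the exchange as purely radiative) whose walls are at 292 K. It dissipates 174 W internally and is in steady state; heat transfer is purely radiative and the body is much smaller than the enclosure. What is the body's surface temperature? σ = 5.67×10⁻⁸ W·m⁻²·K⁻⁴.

T ≈ 311 K

For a small grey body in a large enclosure, net radiated power = εσA(T⁴ − T_w⁴).
Steady state: P = εσA(T⁴ − T_w⁴) with A = 1.54 m².
T⁴ = P/(εσA) + T_w⁴ = 174/(0.94·5.67×10⁻⁸·1.540) + (292)⁴
    = 2.120×10⁹ + 7.270×10⁹ = 9.390×10⁹ K⁴.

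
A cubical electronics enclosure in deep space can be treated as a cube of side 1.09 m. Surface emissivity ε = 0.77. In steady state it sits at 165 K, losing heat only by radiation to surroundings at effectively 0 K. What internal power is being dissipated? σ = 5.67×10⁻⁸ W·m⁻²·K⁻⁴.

P ≈ 231 W

Steady state: P = εσA T⁴.
A = 6L² = 7.129 m²; T⁴ = (165)⁴ = 7.412×10⁸ K⁴.
P = 0.77 × 5.67×10⁻⁸ × 7.129 × 7.412×10⁸.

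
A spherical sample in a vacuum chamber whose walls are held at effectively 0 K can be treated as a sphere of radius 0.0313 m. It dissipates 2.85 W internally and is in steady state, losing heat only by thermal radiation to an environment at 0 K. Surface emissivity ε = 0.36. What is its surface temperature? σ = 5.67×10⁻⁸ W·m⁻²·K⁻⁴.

Steady state: internal power = radiated power, P = εσA T⁴.
Radiating area A = 4πr² = 0.01231 m².
T⁴ = P/(εσA) = 2.85/(0.36·5.67×10⁻⁸·0.01231) = 1.134×10¹⁰ K⁴.
T = (1.134×10¹⁰)^(1/4).

T ≈ 326 K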